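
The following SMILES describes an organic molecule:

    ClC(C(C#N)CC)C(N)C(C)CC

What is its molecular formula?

Walk through each heavy atom and fill implicit hydrogens from standard valence (C 4, N 3, O 2, S 2, halogen 1):
  atom 1: Cl (halogen, monovalent) → 0 H
  atom 2: C, bond orders sum to 3 (valence 4) → 1 H
  atom 3: C, bond orders sum to 3 (valence 4) → 1 H
  atom 4: C, bond orders sum to 4 (valence 4) → 0 H
  atom 5: N, bond orders sum to 3 (valence 3) → 0 H
  atom 6: C, bond orders sum to 2 (valence 4) → 2 H
  atom 7: C, bond orders sum to 1 (valence 4) → 3 H
  atom 8: C, bond orders sum to 3 (valence 4) → 1 H
  atom 9: N, bond orders sum to 1 (valence 3) → 2 H
  atom 10: C, bond orders sum to 3 (valence 4) → 1 H
  atom 11: C, bond orders sum to 1 (valence 4) → 3 H
  atom 12: C, bond orders sum to 2 (valence 4) → 2 H
  atom 13: C, bond orders sum to 1 (valence 4) → 3 H
Totals → C:10, H:19, Cl:1, N:2.
In Hill order: C10H19ClN2.

C10H19ClN2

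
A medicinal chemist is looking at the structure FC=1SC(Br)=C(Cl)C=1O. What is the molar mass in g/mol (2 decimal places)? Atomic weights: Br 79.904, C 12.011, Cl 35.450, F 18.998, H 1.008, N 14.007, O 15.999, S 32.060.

231.46 g/mol

First, the molecular formula is C4HBrClFOS (counting implicit H from valence).
  Br: 1 × 79.904 = 79.904
  C: 4 × 12.011 = 48.044
  Cl: 1 × 35.450 = 35.450
  F: 1 × 18.998 = 18.998
  H: 1 × 1.008 = 1.008
  O: 1 × 15.999 = 15.999
  S: 1 × 32.060 = 32.060
Sum: 1×79.904 + 4×12.011 + 1×35.450 + 1×18.998 + 1×1.008 + 1×15.999 + 1×32.060 = 231.463 → 231.46 g/mol.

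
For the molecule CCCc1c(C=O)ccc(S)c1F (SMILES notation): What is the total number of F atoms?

Scan the SMILES for F atoms (remember two-letter symbols like Cl and Br are single atoms).
Fluorine count: 1.

1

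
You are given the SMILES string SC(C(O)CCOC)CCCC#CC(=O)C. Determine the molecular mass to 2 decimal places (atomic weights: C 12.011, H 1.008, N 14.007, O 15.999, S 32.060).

244.35 g/mol

First, the molecular formula is C12H20O3S (counting implicit H from valence).
  C: 12 × 12.011 = 144.132
  H: 20 × 1.008 = 20.160
  O: 3 × 15.999 = 47.997
  S: 1 × 32.060 = 32.060
Sum: 12×12.011 + 20×1.008 + 3×15.999 + 1×32.060 = 244.349 → 244.35 g/mol.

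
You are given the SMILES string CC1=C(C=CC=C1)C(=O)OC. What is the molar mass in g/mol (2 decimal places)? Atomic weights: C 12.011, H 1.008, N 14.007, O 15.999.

First, the molecular formula is C9H10O2 (counting implicit H from valence).
  C: 9 × 12.011 = 108.099
  H: 10 × 1.008 = 10.080
  O: 2 × 15.999 = 31.998
Sum: 9×12.011 + 10×1.008 + 2×15.999 = 150.177 → 150.18 g/mol.

150.18 g/mol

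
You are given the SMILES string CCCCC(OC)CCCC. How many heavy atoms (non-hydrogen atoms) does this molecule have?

Every atom symbol written in the SMILES (organic subset) is one heavy atom; implicit H are not written.
Heavy atoms by element → C:10, O:1.
Total: 11.

11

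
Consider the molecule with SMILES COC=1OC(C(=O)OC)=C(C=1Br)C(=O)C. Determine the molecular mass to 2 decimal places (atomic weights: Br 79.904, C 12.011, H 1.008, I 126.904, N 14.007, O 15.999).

277.07 g/mol

First, the molecular formula is C9H9BrO5 (counting implicit H from valence).
  Br: 1 × 79.904 = 79.904
  C: 9 × 12.011 = 108.099
  H: 9 × 1.008 = 9.072
  O: 5 × 15.999 = 79.995
Sum: 1×79.904 + 9×12.011 + 9×1.008 + 5×15.999 = 277.070 → 277.07 g/mol.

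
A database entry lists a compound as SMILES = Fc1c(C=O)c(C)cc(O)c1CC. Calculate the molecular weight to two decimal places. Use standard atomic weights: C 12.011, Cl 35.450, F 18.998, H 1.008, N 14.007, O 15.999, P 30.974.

First, the molecular formula is C10H11FO2 (counting implicit H from valence).
  C: 10 × 12.011 = 120.110
  F: 1 × 18.998 = 18.998
  H: 11 × 1.008 = 11.088
  O: 2 × 15.999 = 31.998
Sum: 10×12.011 + 1×18.998 + 11×1.008 + 2×15.999 = 182.194 → 182.19 g/mol.

182.19 g/mol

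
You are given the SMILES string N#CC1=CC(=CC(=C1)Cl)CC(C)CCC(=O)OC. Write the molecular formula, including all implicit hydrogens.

Walk through each heavy atom and fill implicit hydrogens from standard valence (C 4, N 3, O 2, S 2, halogen 1):
  atom 1: N, bond orders sum to 3 (valence 3) → 0 H
  atom 2: C, bond orders sum to 4 (valence 4) → 0 H
  atom 3: C, bond orders sum to 4 (valence 4) → 0 H
  atom 4: C, bond orders sum to 3 (valence 4) → 1 H
  atom 5: C, bond orders sum to 4 (valence 4) → 0 H
  atom 6: C, bond orders sum to 3 (valence 4) → 1 H
  atom 7: C, bond orders sum to 4 (valence 4) → 0 H
  atom 8: C, bond orders sum to 3 (valence 4) → 1 H
  atom 9: Cl (halogen, monovalent) → 0 H
  atom 10: C, bond orders sum to 2 (valence 4) → 2 H
  atom 11: C, bond orders sum to 3 (valence 4) → 1 H
  atom 12: C, bond orders sum to 1 (valence 4) → 3 H
  atom 13: C, bond orders sum to 2 (valence 4) → 2 H
  atom 14: C, bond orders sum to 2 (valence 4) → 2 H
  atom 15: C, bond orders sum to 4 (valence 4) → 0 H
  atom 16: O, bond orders sum to 2 (valence 2) → 0 H
  atom 17: O, bond orders sum to 2 (valence 2) → 0 H
  atom 18: C, bond orders sum to 1 (valence 4) → 3 H
Totals → C:14, H:16, Cl:1, N:1, O:2.
In Hill order: C14H16ClNO2.

C14H16ClNO2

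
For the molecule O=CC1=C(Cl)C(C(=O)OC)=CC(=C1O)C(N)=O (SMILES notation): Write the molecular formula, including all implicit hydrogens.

C10H8ClNO5

Walk through each heavy atom and fill implicit hydrogens from standard valence (C 4, N 3, O 2, S 2, halogen 1):
  atom 1: O, bond orders sum to 2 (valence 2) → 0 H
  atom 2: C, bond orders sum to 3 (valence 4) → 1 H
  atom 3: C, bond orders sum to 4 (valence 4) → 0 H
  atom 4: C, bond orders sum to 4 (valence 4) → 0 H
  atom 5: Cl (halogen, monovalent) → 0 H
  atom 6: C, bond orders sum to 4 (valence 4) → 0 H
  atom 7: C, bond orders sum to 4 (valence 4) → 0 H
  atom 8: O, bond orders sum to 2 (valence 2) → 0 H
  atom 9: O, bond orders sum to 2 (valence 2) → 0 H
  atom 10: C, bond orders sum to 1 (valence 4) → 3 H
  atom 11: C, bond orders sum to 3 (valence 4) → 1 H
  atom 12: C, bond orders sum to 4 (valence 4) → 0 H
  atom 13: C, bond orders sum to 4 (valence 4) → 0 H
  atom 14: O, bond orders sum to 1 (valence 2) → 1 H
  atom 15: C, bond orders sum to 4 (valence 4) → 0 H
  atom 16: N, bond orders sum to 1 (valence 3) → 2 H
  atom 17: O, bond orders sum to 2 (valence 2) → 0 H
Totals → C:10, H:8, Cl:1, N:1, O:5.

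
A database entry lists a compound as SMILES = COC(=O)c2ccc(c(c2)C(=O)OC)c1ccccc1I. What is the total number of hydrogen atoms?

Walk through each heavy atom and fill implicit hydrogens from standard valence (C 4, N 3, O 2, S 2, halogen 1); for lowercase aromatic atoms, an aromatic c carries 1 H when it has two neighbours and 0 H with three, and aromatic n carries 0 H:
  atom 1: C, bond orders sum to 1 (valence 4) → 3 H
  atom 2: O, bond orders sum to 2 (valence 2) → 0 H
  atom 3: C, bond orders sum to 4 (valence 4) → 0 H
  atom 4: O, bond orders sum to 2 (valence 2) → 0 H
  atom 5: aromatic c, 3 neighbours → 0 H
  atom 6: aromatic c, 2 neighbours → 1 H
  atom 7: aromatic c, 2 neighbours → 1 H
  atom 8: aromatic c, 3 neighbours → 0 H
  atom 9: aromatic c, 3 neighbours → 0 H
  atom 10: aromatic c, 2 neighbours → 1 H
  atom 11: C, bond orders sum to 4 (valence 4) → 0 H
  atom 12: O, bond orders sum to 2 (valence 2) → 0 H
  atom 13: O, bond orders sum to 2 (valence 2) → 0 H
  atom 14: C, bond orders sum to 1 (valence 4) → 3 H
  atom 15: aromatic c, 3 neighbours → 0 H
  atom 16: aromatic c, 2 neighbours → 1 H
  atom 17: aromatic c, 2 neighbours → 1 H
  atom 18: aromatic c, 2 neighbours → 1 H
  atom 19: aromatic c, 2 neighbours → 1 H
  atom 20: aromatic c, 3 neighbours → 0 H
  atom 21: I (halogen, monovalent) → 0 H
Total hydrogens: 13.

13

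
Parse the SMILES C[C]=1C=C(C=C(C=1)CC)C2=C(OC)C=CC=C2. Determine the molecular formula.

Walk through each heavy atom and fill implicit hydrogens from standard valence (C 4, N 3, O 2, S 2, halogen 1):
  atom 1: C, bond orders sum to 1 (valence 4) → 3 H
  atom 2: C with explicit H count 0
  atom 3: C, bond orders sum to 3 (valence 4) → 1 H
  atom 4: C, bond orders sum to 4 (valence 4) → 0 H
  atom 5: C, bond orders sum to 3 (valence 4) → 1 H
  atom 6: C, bond orders sum to 4 (valence 4) → 0 H
  atom 7: C, bond orders sum to 3 (valence 4) → 1 H
  atom 8: C, bond orders sum to 2 (valence 4) → 2 H
  atom 9: C, bond orders sum to 1 (valence 4) → 3 H
  atom 10: C, bond orders sum to 4 (valence 4) → 0 H
  atom 11: C, bond orders sum to 4 (valence 4) → 0 H
  atom 12: O, bond orders sum to 2 (valence 2) → 0 H
  atom 13: C, bond orders sum to 1 (valence 4) → 3 H
  atom 14: C, bond orders sum to 3 (valence 4) → 1 H
  atom 15: C, bond orders sum to 3 (valence 4) → 1 H
  atom 16: C, bond orders sum to 3 (valence 4) → 1 H
  atom 17: C, bond orders sum to 3 (valence 4) → 1 H
Totals → C:16, H:18, O:1.

C16H18O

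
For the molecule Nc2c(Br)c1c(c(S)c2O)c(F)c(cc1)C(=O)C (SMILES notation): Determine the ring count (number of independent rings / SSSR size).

In SMILES, each pair of matching ring-closure digits denotes one ring-closing bond; the number of such bonds equals the number of independent rings.
Ring-closure bonds here: 2.

2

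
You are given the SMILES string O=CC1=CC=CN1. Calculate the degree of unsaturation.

Degree of unsaturation = (number of rings) + (number of π bonds).
Ring closures in the SMILES: 1.
π bonds: 3 double bonds (each 1 DoU) → 3 DoU from unsaturation.
Total DoU = 1 + 3 = 4.

4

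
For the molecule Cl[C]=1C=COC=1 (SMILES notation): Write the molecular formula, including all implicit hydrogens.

Walk through each heavy atom and fill implicit hydrogens from standard valence (C 4, N 3, O 2, S 2, halogen 1):
  atom 1: Cl (halogen, monovalent) → 0 H
  atom 2: C with explicit H count 0
  atom 3: C, bond orders sum to 3 (valence 4) → 1 H
  atom 4: C, bond orders sum to 3 (valence 4) → 1 H
  atom 5: O, bond orders sum to 2 (valence 2) → 0 H
  atom 6: C, bond orders sum to 3 (valence 4) → 1 H
Totals → C:4, H:3, Cl:1, O:1.
In Hill order: C4H3ClO.

C4H3ClO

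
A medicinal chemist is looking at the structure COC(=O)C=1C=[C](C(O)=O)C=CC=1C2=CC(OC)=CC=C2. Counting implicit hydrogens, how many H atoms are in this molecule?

14

Walk through each heavy atom and fill implicit hydrogens from standard valence (C 4, N 3, O 2, S 2, halogen 1):
  atom 1: C, bond orders sum to 1 (valence 4) → 3 H
  atom 2: O, bond orders sum to 2 (valence 2) → 0 H
  atom 3: C, bond orders sum to 4 (valence 4) → 0 H
  atom 4: O, bond orders sum to 2 (valence 2) → 0 H
  atom 5: C, bond orders sum to 4 (valence 4) → 0 H
  atom 6: C, bond orders sum to 3 (valence 4) → 1 H
  atom 7: C with explicit H count 0
  atom 8: C, bond orders sum to 4 (valence 4) → 0 H
  atom 9: O, bond orders sum to 1 (valence 2) → 1 H
  atom 10: O, bond orders sum to 2 (valence 2) → 0 H
  atom 11: C, bond orders sum to 3 (valence 4) → 1 H
  atom 12: C, bond orders sum to 3 (valence 4) → 1 H
  atom 13: C, bond orders sum to 4 (valence 4) → 0 H
  atom 14: C, bond orders sum to 4 (valence 4) → 0 H
  atom 15: C, bond orders sum to 3 (valence 4) → 1 H
  atom 16: C, bond orders sum to 4 (valence 4) → 0 H
  atom 17: O, bond orders sum to 2 (valence 2) → 0 H
  atom 18: C, bond orders sum to 1 (valence 4) → 3 H
  atom 19: C, bond orders sum to 3 (valence 4) → 1 H
  atom 20: C, bond orders sum to 3 (valence 4) → 1 H
  atom 21: C, bond orders sum to 3 (valence 4) → 1 H
Total hydrogens: 14.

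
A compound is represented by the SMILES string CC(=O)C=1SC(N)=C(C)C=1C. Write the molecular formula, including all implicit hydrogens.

C8H11NOS

Walk through each heavy atom and fill implicit hydrogens from standard valence (C 4, N 3, O 2, S 2, halogen 1):
  atom 1: C, bond orders sum to 1 (valence 4) → 3 H
  atom 2: C, bond orders sum to 4 (valence 4) → 0 H
  atom 3: O, bond orders sum to 2 (valence 2) → 0 H
  atom 4: C, bond orders sum to 4 (valence 4) → 0 H
  atom 5: S, bond orders sum to 2 (valence 2) → 0 H
  atom 6: C, bond orders sum to 4 (valence 4) → 0 H
  atom 7: N, bond orders sum to 1 (valence 3) → 2 H
  atom 8: C, bond orders sum to 4 (valence 4) → 0 H
  atom 9: C, bond orders sum to 1 (valence 4) → 3 H
  atom 10: C, bond orders sum to 4 (valence 4) → 0 H
  atom 11: C, bond orders sum to 1 (valence 4) → 3 H
Totals → C:8, H:11, N:1, O:1, S:1.
In Hill order: C8H11NOS.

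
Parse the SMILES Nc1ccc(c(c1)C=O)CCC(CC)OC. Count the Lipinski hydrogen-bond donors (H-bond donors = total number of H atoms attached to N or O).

Donors: find every N or O and count the H atoms it carries.
  atom 1 (N): bond orders sum to 1 → 2 H
  atom 9 (O): bond orders sum to 2 → 0 H
  atom 15 (O): bond orders sum to 2 → 0 H
Lipinski HBD = 2.

2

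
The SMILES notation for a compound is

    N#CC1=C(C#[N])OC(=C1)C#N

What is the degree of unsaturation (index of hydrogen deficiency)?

Molecular formula: C7HN3O.
DoU = (2C + 2 + N − H − X) / 2, where X is the halogen count and O/S are ignored.
    = (2·7 + 2 + 3 − 1 − 0) / 2 = 18 / 2 = 9.

9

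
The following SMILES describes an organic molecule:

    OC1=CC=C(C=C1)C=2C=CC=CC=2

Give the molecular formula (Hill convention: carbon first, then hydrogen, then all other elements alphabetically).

C12H10O

Walk through each heavy atom and fill implicit hydrogens from standard valence (C 4, N 3, O 2, S 2, halogen 1):
  atom 1: O, bond orders sum to 1 (valence 2) → 1 H
  atom 2: C, bond orders sum to 4 (valence 4) → 0 H
  atom 3: C, bond orders sum to 3 (valence 4) → 1 H
  atom 4: C, bond orders sum to 3 (valence 4) → 1 H
  atom 5: C, bond orders sum to 4 (valence 4) → 0 H
  atom 6: C, bond orders sum to 3 (valence 4) → 1 H
  atom 7: C, bond orders sum to 3 (valence 4) → 1 H
  atom 8: C, bond orders sum to 4 (valence 4) → 0 H
  atom 9: C, bond orders sum to 3 (valence 4) → 1 H
  atom 10: C, bond orders sum to 3 (valence 4) → 1 H
  atom 11: C, bond orders sum to 3 (valence 4) → 1 H
  atom 12: C, bond orders sum to 3 (valence 4) → 1 H
  atom 13: C, bond orders sum to 3 (valence 4) → 1 H
Totals → C:12, H:10, O:1.
In Hill order: C12H10O.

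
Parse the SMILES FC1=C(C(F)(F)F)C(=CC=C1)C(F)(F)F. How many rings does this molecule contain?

In SMILES, each pair of matching ring-closure digits denotes one ring-closing bond; the number of such bonds equals the number of independent rings.
Ring-closure bonds here: 1.

1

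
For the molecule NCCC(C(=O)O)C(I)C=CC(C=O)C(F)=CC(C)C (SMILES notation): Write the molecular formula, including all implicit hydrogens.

Walk through each heavy atom and fill implicit hydrogens from standard valence (C 4, N 3, O 2, S 2, halogen 1):
  atom 1: N, bond orders sum to 1 (valence 3) → 2 H
  atom 2: C, bond orders sum to 2 (valence 4) → 2 H
  atom 3: C, bond orders sum to 2 (valence 4) → 2 H
  atom 4: C, bond orders sum to 3 (valence 4) → 1 H
  atom 5: C, bond orders sum to 4 (valence 4) → 0 H
  atom 6: O, bond orders sum to 2 (valence 2) → 0 H
  atom 7: O, bond orders sum to 1 (valence 2) → 1 H
  atom 8: C, bond orders sum to 3 (valence 4) → 1 H
  atom 9: I (halogen, monovalent) → 0 H
  atom 10: C, bond orders sum to 3 (valence 4) → 1 H
  atom 11: C, bond orders sum to 3 (valence 4) → 1 H
  atom 12: C, bond orders sum to 3 (valence 4) → 1 H
  atom 13: C, bond orders sum to 3 (valence 4) → 1 H
  atom 14: O, bond orders sum to 2 (valence 2) → 0 H
  atom 15: C, bond orders sum to 4 (valence 4) → 0 H
  atom 16: F (halogen, monovalent) → 0 H
  atom 17: C, bond orders sum to 3 (valence 4) → 1 H
  atom 18: C, bond orders sum to 3 (valence 4) → 1 H
  atom 19: C, bond orders sum to 1 (valence 4) → 3 H
  atom 20: C, bond orders sum to 1 (valence 4) → 3 H
Totals → C:14, H:21, F:1, I:1, N:1, O:3.
In Hill order: C14H21FINO3.

C14H21FINO3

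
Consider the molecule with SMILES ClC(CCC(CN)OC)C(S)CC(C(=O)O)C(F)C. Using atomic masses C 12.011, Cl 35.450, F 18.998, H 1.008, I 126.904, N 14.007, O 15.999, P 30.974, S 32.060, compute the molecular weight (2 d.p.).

First, the molecular formula is C12H23ClFNO3S (counting implicit H from valence).
  C: 12 × 12.011 = 144.132
  Cl: 1 × 35.450 = 35.450
  F: 1 × 18.998 = 18.998
  H: 23 × 1.008 = 23.184
  N: 1 × 14.007 = 14.007
  O: 3 × 15.999 = 47.997
  S: 1 × 32.060 = 32.060
Sum: 12×12.011 + 1×35.450 + 1×18.998 + 23×1.008 + 1×14.007 + 3×15.999 + 1×32.060 = 315.828 → 315.83 g/mol.

315.83 g/mol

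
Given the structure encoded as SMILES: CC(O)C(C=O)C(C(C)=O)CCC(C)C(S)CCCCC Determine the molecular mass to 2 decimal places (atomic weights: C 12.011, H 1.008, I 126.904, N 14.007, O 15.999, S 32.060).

316.50 g/mol

First, the molecular formula is C17H32O3S (counting implicit H from valence).
  C: 17 × 12.011 = 204.187
  H: 32 × 1.008 = 32.256
  O: 3 × 15.999 = 47.997
  S: 1 × 32.060 = 32.060
Sum: 17×12.011 + 32×1.008 + 3×15.999 + 1×32.060 = 316.500 → 316.50 g/mol.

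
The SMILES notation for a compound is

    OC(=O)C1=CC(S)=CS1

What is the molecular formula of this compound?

C5H4O2S2

Walk through each heavy atom and fill implicit hydrogens from standard valence (C 4, N 3, O 2, S 2, halogen 1):
  atom 1: O, bond orders sum to 1 (valence 2) → 1 H
  atom 2: C, bond orders sum to 4 (valence 4) → 0 H
  atom 3: O, bond orders sum to 2 (valence 2) → 0 H
  atom 4: C, bond orders sum to 4 (valence 4) → 0 H
  atom 5: C, bond orders sum to 3 (valence 4) → 1 H
  atom 6: C, bond orders sum to 4 (valence 4) → 0 H
  atom 7: S, bond orders sum to 1 (valence 2) → 1 H
  atom 8: C, bond orders sum to 3 (valence 4) → 1 H
  atom 9: S, bond orders sum to 2 (valence 2) → 0 H
Totals → C:5, H:4, O:2, S:2.
In Hill order: C5H4O2S2.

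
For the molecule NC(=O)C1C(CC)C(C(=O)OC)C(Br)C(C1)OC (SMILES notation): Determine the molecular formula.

C12H20BrNO4

Walk through each heavy atom and fill implicit hydrogens from standard valence (C 4, N 3, O 2, S 2, halogen 1):
  atom 1: N, bond orders sum to 1 (valence 3) → 2 H
  atom 2: C, bond orders sum to 4 (valence 4) → 0 H
  atom 3: O, bond orders sum to 2 (valence 2) → 0 H
  atom 4: C, bond orders sum to 3 (valence 4) → 1 H
  atom 5: C, bond orders sum to 3 (valence 4) → 1 H
  atom 6: C, bond orders sum to 2 (valence 4) → 2 H
  atom 7: C, bond orders sum to 1 (valence 4) → 3 H
  atom 8: C, bond orders sum to 3 (valence 4) → 1 H
  atom 9: C, bond orders sum to 4 (valence 4) → 0 H
  atom 10: O, bond orders sum to 2 (valence 2) → 0 H
  atom 11: O, bond orders sum to 2 (valence 2) → 0 H
  atom 12: C, bond orders sum to 1 (valence 4) → 3 H
  atom 13: C, bond orders sum to 3 (valence 4) → 1 H
  atom 14: Br (halogen, monovalent) → 0 H
  atom 15: C, bond orders sum to 3 (valence 4) → 1 H
  atom 16: C, bond orders sum to 2 (valence 4) → 2 H
  atom 17: O, bond orders sum to 2 (valence 2) → 0 H
  atom 18: C, bond orders sum to 1 (valence 4) → 3 H
Totals → C:12, H:20, Br:1, N:1, O:4.
In Hill order: C12H20BrNO4.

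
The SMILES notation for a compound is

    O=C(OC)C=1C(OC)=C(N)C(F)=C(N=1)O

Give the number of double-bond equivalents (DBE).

5

Degree of unsaturation = (number of rings) + (number of π bonds).
Ring closures in the SMILES: 1.
π bonds: 4 double bonds (each 1 DoU) → 4 DoU from unsaturation.
Total DoU = 1 + 4 = 5.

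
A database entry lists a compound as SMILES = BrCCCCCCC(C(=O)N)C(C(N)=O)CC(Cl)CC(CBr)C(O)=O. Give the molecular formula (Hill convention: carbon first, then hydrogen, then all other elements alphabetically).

C16H27Br2ClN2O4

Walk through each heavy atom and fill implicit hydrogens from standard valence (C 4, N 3, O 2, S 2, halogen 1):
  atom 1: Br (halogen, monovalent) → 0 H
  atom 2: C, bond orders sum to 2 (valence 4) → 2 H
  atom 3: C, bond orders sum to 2 (valence 4) → 2 H
  atom 4: C, bond orders sum to 2 (valence 4) → 2 H
  atom 5: C, bond orders sum to 2 (valence 4) → 2 H
  atom 6: C, bond orders sum to 2 (valence 4) → 2 H
  atom 7: C, bond orders sum to 2 (valence 4) → 2 H
  atom 8: C, bond orders sum to 3 (valence 4) → 1 H
  atom 9: C, bond orders sum to 4 (valence 4) → 0 H
  atom 10: O, bond orders sum to 2 (valence 2) → 0 H
  atom 11: N, bond orders sum to 1 (valence 3) → 2 H
  atom 12: C, bond orders sum to 3 (valence 4) → 1 H
  atom 13: C, bond orders sum to 4 (valence 4) → 0 H
  atom 14: N, bond orders sum to 1 (valence 3) → 2 H
  atom 15: O, bond orders sum to 2 (valence 2) → 0 H
  atom 16: C, bond orders sum to 2 (valence 4) → 2 H
  atom 17: C, bond orders sum to 3 (valence 4) → 1 H
  atom 18: Cl (halogen, monovalent) → 0 H
  atom 19: C, bond orders sum to 2 (valence 4) → 2 H
  atom 20: C, bond orders sum to 3 (valence 4) → 1 H
  atom 21: C, bond orders sum to 2 (valence 4) → 2 H
  atom 22: Br (halogen, monovalent) → 0 H
  atom 23: C, bond orders sum to 4 (valence 4) → 0 H
  atom 24: O, bond orders sum to 1 (valence 2) → 1 H
  atom 25: O, bond orders sum to 2 (valence 2) → 0 H
Totals → C:16, H:27, Br:2, Cl:1, N:2, O:4.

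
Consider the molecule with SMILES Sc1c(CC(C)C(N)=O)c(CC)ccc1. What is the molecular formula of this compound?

C12H17NOS

Walk through each heavy atom and fill implicit hydrogens from standard valence (C 4, N 3, O 2, S 2, halogen 1); for lowercase aromatic atoms, an aromatic c carries 1 H when it has two neighbours and 0 H with three, and aromatic n carries 0 H:
  atom 1: S, bond orders sum to 1 (valence 2) → 1 H
  atom 2: aromatic c, 3 neighbours → 0 H
  atom 3: aromatic c, 3 neighbours → 0 H
  atom 4: C, bond orders sum to 2 (valence 4) → 2 H
  atom 5: C, bond orders sum to 3 (valence 4) → 1 H
  atom 6: C, bond orders sum to 1 (valence 4) → 3 H
  atom 7: C, bond orders sum to 4 (valence 4) → 0 H
  atom 8: N, bond orders sum to 1 (valence 3) → 2 H
  atom 9: O, bond orders sum to 2 (valence 2) → 0 H
  atom 10: aromatic c, 3 neighbours → 0 H
  atom 11: C, bond orders sum to 2 (valence 4) → 2 H
  atom 12: C, bond orders sum to 1 (valence 4) → 3 H
  atom 13: aromatic c, 2 neighbours → 1 H
  atom 14: aromatic c, 2 neighbours → 1 H
  atom 15: aromatic c, 2 neighbours → 1 H
Totals → C:12, H:17, N:1, O:1, S:1.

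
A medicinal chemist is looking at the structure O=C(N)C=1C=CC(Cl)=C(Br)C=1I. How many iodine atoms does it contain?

Scan the SMILES for I atoms (remember two-letter symbols like Cl and Br are single atoms).
Iodine count: 1.

1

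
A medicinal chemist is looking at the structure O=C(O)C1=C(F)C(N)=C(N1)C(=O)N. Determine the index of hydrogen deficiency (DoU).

Degree of unsaturation = (number of rings) + (number of π bonds).
Ring closures in the SMILES: 1.
π bonds: 4 double bonds (each 1 DoU) → 4 DoU from unsaturation.
Total DoU = 1 + 4 = 5.

5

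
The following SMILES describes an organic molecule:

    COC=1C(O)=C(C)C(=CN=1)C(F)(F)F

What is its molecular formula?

Walk through each heavy atom and fill implicit hydrogens from standard valence (C 4, N 3, O 2, S 2, halogen 1):
  atom 1: C, bond orders sum to 1 (valence 4) → 3 H
  atom 2: O, bond orders sum to 2 (valence 2) → 0 H
  atom 3: C, bond orders sum to 4 (valence 4) → 0 H
  atom 4: C, bond orders sum to 4 (valence 4) → 0 H
  atom 5: O, bond orders sum to 1 (valence 2) → 1 H
  atom 6: C, bond orders sum to 4 (valence 4) → 0 H
  atom 7: C, bond orders sum to 1 (valence 4) → 3 H
  atom 8: C, bond orders sum to 4 (valence 4) → 0 H
  atom 9: C, bond orders sum to 3 (valence 4) → 1 H
  atom 10: N, bond orders sum to 3 (valence 3) → 0 H
  atom 11: C, bond orders sum to 4 (valence 4) → 0 H
  atom 12: F (halogen, monovalent) → 0 H
  atom 13: F (halogen, monovalent) → 0 H
  atom 14: F (halogen, monovalent) → 0 H
Totals → C:8, H:8, F:3, N:1, O:2.
In Hill order: C8H8F3NO2.

C8H8F3NO2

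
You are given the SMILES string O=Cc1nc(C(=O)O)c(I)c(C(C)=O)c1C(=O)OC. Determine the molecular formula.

Walk through each heavy atom and fill implicit hydrogens from standard valence (C 4, N 3, O 2, S 2, halogen 1); for lowercase aromatic atoms, an aromatic c carries 1 H when it has two neighbours and 0 H with three, and aromatic n carries 0 H:
  atom 1: O, bond orders sum to 2 (valence 2) → 0 H
  atom 2: C, bond orders sum to 3 (valence 4) → 1 H
  atom 3: aromatic c, 3 neighbours → 0 H
  atom 4: aromatic n, 2 neighbours → 0 H
  atom 5: aromatic c, 3 neighbours → 0 H
  atom 6: C, bond orders sum to 4 (valence 4) → 0 H
  atom 7: O, bond orders sum to 2 (valence 2) → 0 H
  atom 8: O, bond orders sum to 1 (valence 2) → 1 H
  atom 9: aromatic c, 3 neighbours → 0 H
  atom 10: I (halogen, monovalent) → 0 H
  atom 11: aromatic c, 3 neighbours → 0 H
  atom 12: C, bond orders sum to 4 (valence 4) → 0 H
  atom 13: C, bond orders sum to 1 (valence 4) → 3 H
  atom 14: O, bond orders sum to 2 (valence 2) → 0 H
  atom 15: aromatic c, 3 neighbours → 0 H
  atom 16: C, bond orders sum to 4 (valence 4) → 0 H
  atom 17: O, bond orders sum to 2 (valence 2) → 0 H
  atom 18: O, bond orders sum to 2 (valence 2) → 0 H
  atom 19: C, bond orders sum to 1 (valence 4) → 3 H
Totals → C:11, H:8, I:1, N:1, O:6.

C11H8INO6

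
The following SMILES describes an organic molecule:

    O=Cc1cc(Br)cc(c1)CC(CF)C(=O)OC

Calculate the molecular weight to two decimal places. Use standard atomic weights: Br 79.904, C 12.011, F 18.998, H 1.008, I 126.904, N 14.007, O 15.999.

First, the molecular formula is C12H12BrFO3 (counting implicit H from valence).
  Br: 1 × 79.904 = 79.904
  C: 12 × 12.011 = 144.132
  F: 1 × 18.998 = 18.998
  H: 12 × 1.008 = 12.096
  O: 3 × 15.999 = 47.997
Sum: 1×79.904 + 12×12.011 + 1×18.998 + 12×1.008 + 3×15.999 = 303.127 → 303.13 g/mol.

303.13 g/mol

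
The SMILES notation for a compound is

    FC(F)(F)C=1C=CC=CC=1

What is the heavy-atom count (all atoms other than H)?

10

Every atom symbol written in the SMILES (organic subset) is one heavy atom; implicit H are not written.
Heavy atoms by element → C:7, F:3.
Total: 10.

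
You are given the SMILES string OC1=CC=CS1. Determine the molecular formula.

Walk through each heavy atom and fill implicit hydrogens from standard valence (C 4, N 3, O 2, S 2, halogen 1):
  atom 1: O, bond orders sum to 1 (valence 2) → 1 H
  atom 2: C, bond orders sum to 4 (valence 4) → 0 H
  atom 3: C, bond orders sum to 3 (valence 4) → 1 H
  atom 4: C, bond orders sum to 3 (valence 4) → 1 H
  atom 5: C, bond orders sum to 3 (valence 4) → 1 H
  atom 6: S, bond orders sum to 2 (valence 2) → 0 H
Totals → C:4, H:4, O:1, S:1.

C4H4OS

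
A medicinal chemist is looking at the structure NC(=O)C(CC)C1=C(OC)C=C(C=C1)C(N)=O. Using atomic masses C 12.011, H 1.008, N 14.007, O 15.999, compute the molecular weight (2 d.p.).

236.27 g/mol

First, the molecular formula is C12H16N2O3 (counting implicit H from valence).
  C: 12 × 12.011 = 144.132
  H: 16 × 1.008 = 16.128
  N: 2 × 14.007 = 28.014
  O: 3 × 15.999 = 47.997
Sum: 12×12.011 + 16×1.008 + 2×14.007 + 3×15.999 = 236.271 → 236.27 g/mol.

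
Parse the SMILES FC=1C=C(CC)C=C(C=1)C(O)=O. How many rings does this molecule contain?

1

In SMILES, each pair of matching ring-closure digits denotes one ring-closing bond; the number of such bonds equals the number of independent rings.
Ring-closure bonds here: 1.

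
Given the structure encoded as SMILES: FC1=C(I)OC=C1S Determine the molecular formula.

C4H2FIOS

Walk through each heavy atom and fill implicit hydrogens from standard valence (C 4, N 3, O 2, S 2, halogen 1):
  atom 1: F (halogen, monovalent) → 0 H
  atom 2: C, bond orders sum to 4 (valence 4) → 0 H
  atom 3: C, bond orders sum to 4 (valence 4) → 0 H
  atom 4: I (halogen, monovalent) → 0 H
  atom 5: O, bond orders sum to 2 (valence 2) → 0 H
  atom 6: C, bond orders sum to 3 (valence 4) → 1 H
  atom 7: C, bond orders sum to 4 (valence 4) → 0 H
  atom 8: S, bond orders sum to 1 (valence 2) → 1 H
Totals → C:4, H:2, F:1, I:1, O:1, S:1.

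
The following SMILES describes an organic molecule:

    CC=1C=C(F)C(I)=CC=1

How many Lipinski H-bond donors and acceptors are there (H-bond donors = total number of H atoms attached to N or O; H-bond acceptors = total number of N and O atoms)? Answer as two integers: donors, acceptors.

Donors: find every N or O and count the H atoms it carries.
  (no N or O atoms present)
Lipinski HBD = 0.
Acceptors: N atoms = 0, O atoms = 0 → HBA = 0.

0, 0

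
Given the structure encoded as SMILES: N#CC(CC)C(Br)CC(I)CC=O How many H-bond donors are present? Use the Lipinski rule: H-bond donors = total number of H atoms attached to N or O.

Donors: find every N or O and count the H atoms it carries.
  atom 1 (N): bond orders sum to 3 → 0 H
  atom 13 (O): bond orders sum to 2 → 0 H
Lipinski HBD = 0.

0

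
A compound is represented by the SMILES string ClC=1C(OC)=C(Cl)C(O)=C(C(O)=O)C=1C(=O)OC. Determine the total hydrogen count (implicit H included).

8

Walk through each heavy atom and fill implicit hydrogens from standard valence (C 4, N 3, O 2, S 2, halogen 1):
  atom 1: Cl (halogen, monovalent) → 0 H
  atom 2: C, bond orders sum to 4 (valence 4) → 0 H
  atom 3: C, bond orders sum to 4 (valence 4) → 0 H
  atom 4: O, bond orders sum to 2 (valence 2) → 0 H
  atom 5: C, bond orders sum to 1 (valence 4) → 3 H
  atom 6: C, bond orders sum to 4 (valence 4) → 0 H
  atom 7: Cl (halogen, monovalent) → 0 H
  atom 8: C, bond orders sum to 4 (valence 4) → 0 H
  atom 9: O, bond orders sum to 1 (valence 2) → 1 H
  atom 10: C, bond orders sum to 4 (valence 4) → 0 H
  atom 11: C, bond orders sum to 4 (valence 4) → 0 H
  atom 12: O, bond orders sum to 1 (valence 2) → 1 H
  atom 13: O, bond orders sum to 2 (valence 2) → 0 H
  atom 14: C, bond orders sum to 4 (valence 4) → 0 H
  atom 15: C, bond orders sum to 4 (valence 4) → 0 H
  atom 16: O, bond orders sum to 2 (valence 2) → 0 H
  atom 17: O, bond orders sum to 2 (valence 2) → 0 H
  atom 18: C, bond orders sum to 1 (valence 4) → 3 H
Total hydrogens: 8.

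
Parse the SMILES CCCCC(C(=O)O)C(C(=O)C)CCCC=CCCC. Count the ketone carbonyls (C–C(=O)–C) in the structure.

1

The ketone motif appears at heavy-atom position 10 in the SMILES.
Other groups present: 1 alkene, 1 carboxylic acid.
Ketone count: 1.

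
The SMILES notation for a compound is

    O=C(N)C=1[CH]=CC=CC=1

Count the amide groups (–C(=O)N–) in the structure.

1

The amide motif appears at heavy-atom position 2 in the SMILES.
Amide count: 1.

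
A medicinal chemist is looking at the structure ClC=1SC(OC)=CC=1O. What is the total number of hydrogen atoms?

Walk through each heavy atom and fill implicit hydrogens from standard valence (C 4, N 3, O 2, S 2, halogen 1):
  atom 1: Cl (halogen, monovalent) → 0 H
  atom 2: C, bond orders sum to 4 (valence 4) → 0 H
  atom 3: S, bond orders sum to 2 (valence 2) → 0 H
  atom 4: C, bond orders sum to 4 (valence 4) → 0 H
  atom 5: O, bond orders sum to 2 (valence 2) → 0 H
  atom 6: C, bond orders sum to 1 (valence 4) → 3 H
  atom 7: C, bond orders sum to 3 (valence 4) → 1 H
  atom 8: C, bond orders sum to 4 (valence 4) → 0 H
  atom 9: O, bond orders sum to 1 (valence 2) → 1 H
Total hydrogens: 5.

5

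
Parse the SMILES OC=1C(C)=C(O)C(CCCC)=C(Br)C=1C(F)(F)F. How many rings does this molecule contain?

In SMILES, each pair of matching ring-closure digits denotes one ring-closing bond; the number of such bonds equals the number of independent rings.
Ring-closure bonds here: 1.

1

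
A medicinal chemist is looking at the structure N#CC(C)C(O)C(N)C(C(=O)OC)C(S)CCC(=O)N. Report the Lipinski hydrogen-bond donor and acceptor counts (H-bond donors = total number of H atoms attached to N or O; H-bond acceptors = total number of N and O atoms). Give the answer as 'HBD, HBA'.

Donors: find every N or O and count the H atoms it carries.
  atom 1 (N): bond orders sum to 3 → 0 H
  atom 6 (O): bond orders sum to 1 → 1 H
  atom 8 (N): bond orders sum to 1 → 2 H
  atom 11 (O): bond orders sum to 2 → 0 H
  atom 12 (O): bond orders sum to 2 → 0 H
  atom 19 (O): bond orders sum to 2 → 0 H
  atom 20 (N): bond orders sum to 1 → 2 H
Lipinski HBD = 5.
Acceptors: N atoms = 3, O atoms = 4 → HBA = 7.

5, 7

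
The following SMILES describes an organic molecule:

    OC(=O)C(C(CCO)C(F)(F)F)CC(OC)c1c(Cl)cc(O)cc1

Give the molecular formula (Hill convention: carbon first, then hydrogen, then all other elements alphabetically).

Walk through each heavy atom and fill implicit hydrogens from standard valence (C 4, N 3, O 2, S 2, halogen 1); for lowercase aromatic atoms, an aromatic c carries 1 H when it has two neighbours and 0 H with three, and aromatic n carries 0 H:
  atom 1: O, bond orders sum to 1 (valence 2) → 1 H
  atom 2: C, bond orders sum to 4 (valence 4) → 0 H
  atom 3: O, bond orders sum to 2 (valence 2) → 0 H
  atom 4: C, bond orders sum to 3 (valence 4) → 1 H
  atom 5: C, bond orders sum to 3 (valence 4) → 1 H
  atom 6: C, bond orders sum to 2 (valence 4) → 2 H
  atom 7: C, bond orders sum to 2 (valence 4) → 2 H
  atom 8: O, bond orders sum to 1 (valence 2) → 1 H
  atom 9: C, bond orders sum to 4 (valence 4) → 0 H
  atom 10: F (halogen, monovalent) → 0 H
  atom 11: F (halogen, monovalent) → 0 H
  atom 12: F (halogen, monovalent) → 0 H
  atom 13: C, bond orders sum to 2 (valence 4) → 2 H
  atom 14: C, bond orders sum to 3 (valence 4) → 1 H
  atom 15: O, bond orders sum to 2 (valence 2) → 0 H
  atom 16: C, bond orders sum to 1 (valence 4) → 3 H
  atom 17: aromatic c, 3 neighbours → 0 H
  atom 18: aromatic c, 3 neighbours → 0 H
  atom 19: Cl (halogen, monovalent) → 0 H
  atom 20: aromatic c, 2 neighbours → 1 H
  atom 21: aromatic c, 3 neighbours → 0 H
  atom 22: O, bond orders sum to 1 (valence 2) → 1 H
  atom 23: aromatic c, 2 neighbours → 1 H
  atom 24: aromatic c, 2 neighbours → 1 H
Totals → C:15, H:18, Cl:1, F:3, O:5.

C15H18ClF3O5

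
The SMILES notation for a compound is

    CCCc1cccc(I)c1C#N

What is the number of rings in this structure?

In SMILES, each pair of matching ring-closure digits denotes one ring-closing bond; the number of such bonds equals the number of independent rings.
Ring-closure bonds here: 1.

1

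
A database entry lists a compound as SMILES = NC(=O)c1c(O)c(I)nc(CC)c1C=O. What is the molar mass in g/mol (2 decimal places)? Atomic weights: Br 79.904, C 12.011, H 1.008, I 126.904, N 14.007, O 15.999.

First, the molecular formula is C9H9IN2O3 (counting implicit H from valence).
  C: 9 × 12.011 = 108.099
  H: 9 × 1.008 = 9.072
  I: 1 × 126.904 = 126.904
  N: 2 × 14.007 = 28.014
  O: 3 × 15.999 = 47.997
Sum: 9×12.011 + 9×1.008 + 1×126.904 + 2×14.007 + 3×15.999 = 320.086 → 320.09 g/mol.

320.09 g/mol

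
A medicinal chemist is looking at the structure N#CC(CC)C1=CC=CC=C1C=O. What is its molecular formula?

Walk through each heavy atom and fill implicit hydrogens from standard valence (C 4, N 3, O 2, S 2, halogen 1):
  atom 1: N, bond orders sum to 3 (valence 3) → 0 H
  atom 2: C, bond orders sum to 4 (valence 4) → 0 H
  atom 3: C, bond orders sum to 3 (valence 4) → 1 H
  atom 4: C, bond orders sum to 2 (valence 4) → 2 H
  atom 5: C, bond orders sum to 1 (valence 4) → 3 H
  atom 6: C, bond orders sum to 4 (valence 4) → 0 H
  atom 7: C, bond orders sum to 3 (valence 4) → 1 H
  atom 8: C, bond orders sum to 3 (valence 4) → 1 H
  atom 9: C, bond orders sum to 3 (valence 4) → 1 H
  atom 10: C, bond orders sum to 3 (valence 4) → 1 H
  atom 11: C, bond orders sum to 4 (valence 4) → 0 H
  atom 12: C, bond orders sum to 3 (valence 4) → 1 H
  atom 13: O, bond orders sum to 2 (valence 2) → 0 H
Totals → C:11, H:11, N:1, O:1.

C11H11NO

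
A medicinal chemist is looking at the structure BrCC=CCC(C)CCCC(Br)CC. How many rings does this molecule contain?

0

In SMILES, each pair of matching ring-closure digits denotes one ring-closing bond; the number of such bonds equals the number of independent rings.
Ring-closure bonds here: 0.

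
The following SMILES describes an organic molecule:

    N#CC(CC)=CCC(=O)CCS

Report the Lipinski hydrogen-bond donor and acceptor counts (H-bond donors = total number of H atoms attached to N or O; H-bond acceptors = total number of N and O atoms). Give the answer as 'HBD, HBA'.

0, 2

Donors: find every N or O and count the H atoms it carries.
  atom 1 (N): bond orders sum to 3 → 0 H
  atom 9 (O): bond orders sum to 2 → 0 H
Lipinski HBD = 0.
Acceptors: N atoms = 1, O atoms = 1 → HBA = 2.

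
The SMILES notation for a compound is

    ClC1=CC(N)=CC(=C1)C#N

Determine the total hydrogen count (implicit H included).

5

Walk through each heavy atom and fill implicit hydrogens from standard valence (C 4, N 3, O 2, S 2, halogen 1):
  atom 1: Cl (halogen, monovalent) → 0 H
  atom 2: C, bond orders sum to 4 (valence 4) → 0 H
  atom 3: C, bond orders sum to 3 (valence 4) → 1 H
  atom 4: C, bond orders sum to 4 (valence 4) → 0 H
  atom 5: N, bond orders sum to 1 (valence 3) → 2 H
  atom 6: C, bond orders sum to 3 (valence 4) → 1 H
  atom 7: C, bond orders sum to 4 (valence 4) → 0 H
  atom 8: C, bond orders sum to 3 (valence 4) → 1 H
  atom 9: C, bond orders sum to 4 (valence 4) → 0 H
  atom 10: N, bond orders sum to 3 (valence 3) → 0 H
Total hydrogens: 5.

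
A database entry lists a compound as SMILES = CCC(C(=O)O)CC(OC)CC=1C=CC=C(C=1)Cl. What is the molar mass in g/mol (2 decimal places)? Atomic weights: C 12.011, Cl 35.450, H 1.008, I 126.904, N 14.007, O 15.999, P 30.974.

First, the molecular formula is C14H19ClO3 (counting implicit H from valence).
  C: 14 × 12.011 = 168.154
  Cl: 1 × 35.450 = 35.450
  H: 19 × 1.008 = 19.152
  O: 3 × 15.999 = 47.997
Sum: 14×12.011 + 1×35.450 + 19×1.008 + 3×15.999 = 270.753 → 270.75 g/mol.

270.75 g/mol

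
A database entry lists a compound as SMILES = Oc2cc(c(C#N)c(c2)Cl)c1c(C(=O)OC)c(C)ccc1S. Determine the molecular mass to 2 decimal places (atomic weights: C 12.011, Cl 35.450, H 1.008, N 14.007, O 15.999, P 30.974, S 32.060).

First, the molecular formula is C16H12ClNO3S (counting implicit H from valence).
  C: 16 × 12.011 = 192.176
  Cl: 1 × 35.450 = 35.450
  H: 12 × 1.008 = 12.096
  N: 1 × 14.007 = 14.007
  O: 3 × 15.999 = 47.997
  S: 1 × 32.060 = 32.060
Sum: 16×12.011 + 1×35.450 + 12×1.008 + 1×14.007 + 3×15.999 + 1×32.060 = 333.786 → 333.79 g/mol.

333.79 g/mol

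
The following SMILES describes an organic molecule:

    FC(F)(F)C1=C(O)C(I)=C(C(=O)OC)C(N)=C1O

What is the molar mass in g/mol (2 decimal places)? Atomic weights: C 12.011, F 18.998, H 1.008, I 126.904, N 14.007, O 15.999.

377.06 g/mol

First, the molecular formula is C9H7F3INO4 (counting implicit H from valence).
  C: 9 × 12.011 = 108.099
  F: 3 × 18.998 = 56.994
  H: 7 × 1.008 = 7.056
  I: 1 × 126.904 = 126.904
  N: 1 × 14.007 = 14.007
  O: 4 × 15.999 = 63.996
Sum: 9×12.011 + 3×18.998 + 7×1.008 + 1×126.904 + 1×14.007 + 4×15.999 = 377.056 → 377.06 g/mol.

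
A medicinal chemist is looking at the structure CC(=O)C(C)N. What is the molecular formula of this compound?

C4H9NO

Walk through each heavy atom and fill implicit hydrogens from standard valence (C 4, N 3, O 2, S 2, halogen 1):
  atom 1: C, bond orders sum to 1 (valence 4) → 3 H
  atom 2: C, bond orders sum to 4 (valence 4) → 0 H
  atom 3: O, bond orders sum to 2 (valence 2) → 0 H
  atom 4: C, bond orders sum to 3 (valence 4) → 1 H
  atom 5: C, bond orders sum to 1 (valence 4) → 3 H
  atom 6: N, bond orders sum to 1 (valence 3) → 2 H
Totals → C:4, H:9, N:1, O:1.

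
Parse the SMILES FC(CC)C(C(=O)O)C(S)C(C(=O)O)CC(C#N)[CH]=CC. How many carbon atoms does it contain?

14

Count every carbon token in the SMILES (each C, including those in ring-closure positions and inside branches).
Carbon count: 14.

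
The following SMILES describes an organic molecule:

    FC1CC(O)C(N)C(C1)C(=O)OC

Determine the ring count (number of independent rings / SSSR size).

In SMILES, each pair of matching ring-closure digits denotes one ring-closing bond; the number of such bonds equals the number of independent rings.
Ring-closure bonds here: 1.

1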